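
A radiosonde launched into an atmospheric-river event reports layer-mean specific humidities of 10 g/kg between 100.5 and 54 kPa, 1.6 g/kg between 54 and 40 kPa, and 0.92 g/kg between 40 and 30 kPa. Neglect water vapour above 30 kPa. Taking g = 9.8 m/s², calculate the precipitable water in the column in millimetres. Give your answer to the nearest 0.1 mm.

Precipitable water is the column-integrated vapour mass per unit area: PW = (1/g) Σ q̄ Δp, with q in kg/kg and Δp in Pa (1 kg/m² of water = 1 mm).
Layer 100.5–54 kPa: Δp = 465 hPa = 46500 Pa, q̄ = 0.01 kg/kg → 0.01 × 46500 / 9.8 = 47.45 mm
Layer 54–40 kPa: Δp = 140 hPa = 14000 Pa, q̄ = 0.0016 kg/kg → 0.0016 × 14000 / 9.8 = 2.29 mm
Layer 40–30 kPa: Δp = 100 hPa = 10000 Pa, q̄ = 0.00092 kg/kg → 0.00092 × 10000 / 9.8 = 0.94 mm
PW = 47.45 + 2.29 + 0.94 = 50.68 ≈ 50.7 mm.

PW ≈ 50.7 mm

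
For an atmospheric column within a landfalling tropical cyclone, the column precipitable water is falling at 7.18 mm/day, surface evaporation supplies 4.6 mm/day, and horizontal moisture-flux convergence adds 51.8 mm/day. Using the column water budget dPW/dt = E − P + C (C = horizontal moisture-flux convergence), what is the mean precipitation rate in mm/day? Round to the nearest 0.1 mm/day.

dPW/dt = -7.18 mm/day.
P = E + C − dPW/dt = 4.6 + (51.8) − (-7.18) = 63.6 mm/day.

P ≈ 63.6 mm/day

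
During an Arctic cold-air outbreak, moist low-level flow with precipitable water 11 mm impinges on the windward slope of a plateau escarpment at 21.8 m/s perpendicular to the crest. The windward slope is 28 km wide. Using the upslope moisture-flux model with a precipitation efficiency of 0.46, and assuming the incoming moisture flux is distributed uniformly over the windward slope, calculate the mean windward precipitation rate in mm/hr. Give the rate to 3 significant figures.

Incoming column moisture flux per unit ridge length: F = V × PW = 21.8 × 11 = 239.8 mm·m/s.
Spread over the 28 km slope with efficiency ε = 0.46: R = ε·F/W = 0.46 × 239.8 / 28000 m = 3.940e-03 mm/s.
R = 3.940e-03 × 3600 = 14.2 mm/hr.

R ≈ 14.2 mm/hr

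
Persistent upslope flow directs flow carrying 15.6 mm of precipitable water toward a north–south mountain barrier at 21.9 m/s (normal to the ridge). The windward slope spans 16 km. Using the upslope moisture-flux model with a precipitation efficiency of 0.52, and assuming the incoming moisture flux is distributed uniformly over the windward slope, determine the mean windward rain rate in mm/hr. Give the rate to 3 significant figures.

R ≈ 40.0 mm/hr

Incoming column moisture flux per unit ridge length: F = V × PW = 21.9 × 15.6 = 341.64 mm·m/s.
Spread over the 16 km slope with efficiency ε = 0.52: R = ε·F/W = 0.52 × 341.64 / 16000 m = 1.110e-02 mm/s.
R = 1.110e-02 × 3600 = 40.0 mm/hr.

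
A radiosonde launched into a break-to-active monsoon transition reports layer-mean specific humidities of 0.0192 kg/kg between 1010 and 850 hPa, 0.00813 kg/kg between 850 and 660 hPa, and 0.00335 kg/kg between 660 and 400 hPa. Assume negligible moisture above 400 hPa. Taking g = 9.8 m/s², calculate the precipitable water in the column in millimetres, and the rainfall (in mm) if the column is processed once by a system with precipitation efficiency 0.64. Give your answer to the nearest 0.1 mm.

Precipitable water is the column-integrated vapour mass per unit area: PW = (1/g) Σ q̄ Δp, with q in kg/kg and Δp in Pa (1 kg/m² of water = 1 mm).
Layer 1010–850 hPa: Δp = 160 hPa = 16000 Pa, q̄ = 0.0192 kg/kg → 0.0192 × 16000 / 9.8 = 31.35 mm
Layer 850–660 hPa: Δp = 190 hPa = 19000 Pa, q̄ = 0.00813 kg/kg → 0.00813 × 19000 / 9.8 = 15.76 mm
Layer 660–400 hPa: Δp = 260 hPa = 26000 Pa, q̄ = 0.00335 kg/kg → 0.00335 × 26000 / 9.8 = 8.89 mm
PW = 31.35 + 15.76 + 8.89 = 56.00 ≈ 56.0 mm.
Rainfall = ε × PW = 0.64 × 56.0 = 35.8 mm.

PW ≈ 56.0 mm; rainfall ≈ 35.8 mm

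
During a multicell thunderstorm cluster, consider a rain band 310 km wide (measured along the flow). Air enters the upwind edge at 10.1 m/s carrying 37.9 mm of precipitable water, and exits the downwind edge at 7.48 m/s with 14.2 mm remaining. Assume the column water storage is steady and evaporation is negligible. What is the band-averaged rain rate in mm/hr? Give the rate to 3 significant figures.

R ≈ 3.21 mm/hr

Column moisture flux per unit crosswind length is F = V × PW.
Inflow: F_in = 10.1 × 37.9 = 382.79 mm·m/s
Outflow: F_out = 7.48 × 14.2 = 106.216 mm·m/s
Steady-state rate R = (F_in − F_out)/L = (382.79 − 106.216) / 310000 m = 8.922e-04 mm/s.
R = 8.922e-04 × 3600 = 3.21 mm/hr.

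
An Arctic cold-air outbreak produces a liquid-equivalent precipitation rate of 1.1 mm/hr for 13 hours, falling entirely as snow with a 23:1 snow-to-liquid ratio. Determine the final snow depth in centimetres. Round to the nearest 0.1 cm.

Liquid-equivalent depth = 1.1 × 13 = 14.3 mm.
Snow depth = 14.3 mm × 23 = 328.9 mm = 32.9 cm.

snow depth ≈ 32.9 cm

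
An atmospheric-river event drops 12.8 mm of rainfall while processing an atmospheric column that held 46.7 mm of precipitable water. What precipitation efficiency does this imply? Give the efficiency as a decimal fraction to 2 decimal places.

ε = rainfall / PW = 12.8 / 46.7 = 0.27.

ε ≈ 0.27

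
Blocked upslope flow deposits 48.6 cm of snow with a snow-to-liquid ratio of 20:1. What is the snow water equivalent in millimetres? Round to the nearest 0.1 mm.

SWE ≈ 24.3 mm

SWE = snow depth / ratio = 48.6 cm / 20 = 2.430 cm = 24.3 mm.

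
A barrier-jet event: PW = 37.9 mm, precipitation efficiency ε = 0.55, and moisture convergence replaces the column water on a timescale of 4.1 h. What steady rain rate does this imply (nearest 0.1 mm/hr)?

Each overturning extracts ε × PW = 0.55 × 37.9 = 20.845 mm.
Rate = ε·PW / τ = 20.845 / 4.1 h = 5.1 mm/hr.

R ≈ 5.1 mm/hr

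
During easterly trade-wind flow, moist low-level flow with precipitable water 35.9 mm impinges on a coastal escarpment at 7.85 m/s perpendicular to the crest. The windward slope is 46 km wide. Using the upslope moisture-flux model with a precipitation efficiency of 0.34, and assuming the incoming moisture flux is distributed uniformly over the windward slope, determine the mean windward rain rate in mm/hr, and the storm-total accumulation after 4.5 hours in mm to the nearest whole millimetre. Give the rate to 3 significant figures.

R ≈ 7.50 mm/hr; total ≈ 34 mm

Incoming column moisture flux per unit ridge length: F = V × PW = 7.85 × 35.9 = 281.815 mm·m/s.
Spread over the 46 km slope with efficiency ε = 0.34: R = ε·F/W = 0.34 × 281.815 / 46000 m = 2.083e-03 mm/s.
R = 2.083e-03 × 3600 = 7.50 mm/hr.
Over 4.5 h: total = 7.50 × 4.5 = 33.75 ≈ 34 mm.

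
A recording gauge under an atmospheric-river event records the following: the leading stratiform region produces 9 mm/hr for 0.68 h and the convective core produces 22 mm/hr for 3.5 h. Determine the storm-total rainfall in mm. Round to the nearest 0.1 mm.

total ≈ 83.1 mm

Total = Σ Rᵢ Δtᵢ = 9 × 0.68 + 22 × 3.5
      = 6.12 + 77 = 83.1 mm.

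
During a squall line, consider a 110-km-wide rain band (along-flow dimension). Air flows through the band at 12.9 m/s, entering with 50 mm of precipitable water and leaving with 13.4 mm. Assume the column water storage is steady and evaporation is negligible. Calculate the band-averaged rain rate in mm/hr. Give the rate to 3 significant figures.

R ≈ 15.5 mm/hr

Column moisture flux per unit crosswind length is F = V × PW.
Inflow: F_in = 12.9 × 50 = 645 mm·m/s
Outflow: F_out = 12.9 × 13.4 = 172.86 mm·m/s
Steady-state rate R = (F_in − F_out)/L = (645 − 172.86) / 110000 m = 4.292e-03 mm/s.
R = 4.292e-03 × 3600 = 15.5 mm/hr.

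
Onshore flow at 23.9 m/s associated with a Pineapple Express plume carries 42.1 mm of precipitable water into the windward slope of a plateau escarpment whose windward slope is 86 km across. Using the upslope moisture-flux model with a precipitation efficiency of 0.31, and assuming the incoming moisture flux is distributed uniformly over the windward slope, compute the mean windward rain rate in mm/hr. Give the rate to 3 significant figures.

Incoming column moisture flux per unit ridge length: F = V × PW = 23.9 × 42.1 = 1006.19 mm·m/s.
Spread over the 86 km slope with efficiency ε = 0.31: R = ε·F/W = 0.31 × 1006.19 / 86000 m = 3.627e-03 mm/s.
R = 3.627e-03 × 3600 = 13.1 mm/hr.

R ≈ 13.1 mm/hr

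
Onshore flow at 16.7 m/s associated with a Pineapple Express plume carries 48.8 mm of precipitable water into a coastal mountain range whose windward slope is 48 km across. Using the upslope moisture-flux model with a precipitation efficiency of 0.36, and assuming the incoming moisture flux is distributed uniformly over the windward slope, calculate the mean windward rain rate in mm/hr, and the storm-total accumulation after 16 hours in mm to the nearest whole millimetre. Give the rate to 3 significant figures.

Incoming column moisture flux per unit ridge length: F = V × PW = 16.7 × 48.8 = 814.96 mm·m/s.
Spread over the 48 km slope with efficiency ε = 0.36: R = ε·F/W = 0.36 × 814.96 / 48000 m = 6.112e-03 mm/s.
R = 6.112e-03 × 3600 = 22.0 mm/hr.
Over 16 h: total = 22.0 × 16 = 352 mm.

R ≈ 22.0 mm/hr; total ≈ 352 mm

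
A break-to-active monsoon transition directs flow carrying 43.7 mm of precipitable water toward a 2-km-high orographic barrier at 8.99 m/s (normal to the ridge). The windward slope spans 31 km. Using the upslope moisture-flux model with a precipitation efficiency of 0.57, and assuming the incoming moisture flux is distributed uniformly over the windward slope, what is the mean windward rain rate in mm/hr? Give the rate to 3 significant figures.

Incoming column moisture flux per unit ridge length: F = V × PW = 8.99 × 43.7 = 392.863 mm·m/s.
Spread over the 31 km slope with efficiency ε = 0.57: R = ε·F/W = 0.57 × 392.863 / 31000 m = 7.224e-03 mm/s.
R = 7.224e-03 × 3600 = 26.0 mm/hr.

R ≈ 26.0 mm/hr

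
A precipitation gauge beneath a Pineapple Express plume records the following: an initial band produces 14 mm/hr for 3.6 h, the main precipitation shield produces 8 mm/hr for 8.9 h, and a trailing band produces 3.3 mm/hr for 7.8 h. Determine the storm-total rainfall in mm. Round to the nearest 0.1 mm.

total ≈ 147.3 mm

Total = Σ Rᵢ Δtᵢ = 14 × 3.6 + 8 × 8.9 + 3.3 × 7.8
      = 50.4 + 71.2 + 25.74 = 147.3 mm.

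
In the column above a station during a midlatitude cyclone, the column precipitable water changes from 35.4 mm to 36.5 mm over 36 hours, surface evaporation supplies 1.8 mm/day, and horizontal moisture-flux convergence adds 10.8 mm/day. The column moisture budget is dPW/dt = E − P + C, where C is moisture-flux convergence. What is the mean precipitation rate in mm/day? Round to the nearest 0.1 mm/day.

P ≈ 11.9 mm/day

dPW/dt = (36.5 − 35.4) mm / (36/24 day) = +0.733 mm/day.
P = E + C − dPW/dt = 1.8 + (10.8) − (+0.733) = 11.9 mm/day.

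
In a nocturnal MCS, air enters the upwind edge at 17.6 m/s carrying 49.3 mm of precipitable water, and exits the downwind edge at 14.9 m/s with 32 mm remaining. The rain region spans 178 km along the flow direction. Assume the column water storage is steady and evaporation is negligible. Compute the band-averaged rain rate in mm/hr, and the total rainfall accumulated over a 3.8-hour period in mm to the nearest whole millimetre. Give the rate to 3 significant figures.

Column moisture flux per unit crosswind length is F = V × PW.
Inflow: F_in = 17.6 × 49.3 = 867.68 mm·m/s
Outflow: F_out = 14.9 × 32 = 476.8 mm·m/s
Steady-state rate R = (F_in − F_out)/L = (867.68 − 476.8) / 178000 m = 2.196e-03 mm/s.
R = 2.196e-03 × 3600 = 7.91 mm/hr.
Over 3.8 h: total = 7.91 × 3.8 = 30.058 ≈ 30 mm.

R ≈ 7.91 mm/hr; total ≈ 30 mm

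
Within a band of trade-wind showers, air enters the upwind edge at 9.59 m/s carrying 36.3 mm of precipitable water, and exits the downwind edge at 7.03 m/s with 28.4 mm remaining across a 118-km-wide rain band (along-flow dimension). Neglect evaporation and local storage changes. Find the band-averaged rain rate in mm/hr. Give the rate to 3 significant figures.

R ≈ 4.53 mm/hr

Column moisture flux per unit crosswind length is F = V × PW.
Inflow: F_in = 9.59 × 36.3 = 348.117 mm·m/s
Outflow: F_out = 7.03 × 28.4 = 199.652 mm·m/s
Steady-state rate R = (F_in − F_out)/L = (348.117 − 199.652) / 118000 m = 1.258e-03 mm/s.
R = 1.258e-03 × 3600 = 4.53 mm/hr.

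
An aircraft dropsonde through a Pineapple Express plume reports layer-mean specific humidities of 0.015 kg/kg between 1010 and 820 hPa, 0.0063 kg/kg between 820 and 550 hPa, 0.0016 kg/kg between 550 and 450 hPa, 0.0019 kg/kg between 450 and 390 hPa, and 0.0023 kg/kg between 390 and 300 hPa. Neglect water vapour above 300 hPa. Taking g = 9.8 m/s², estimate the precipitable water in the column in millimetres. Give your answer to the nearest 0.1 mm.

Precipitable water is the column-integrated vapour mass per unit area: PW = (1/g) Σ q̄ Δp, with q in kg/kg and Δp in Pa (1 kg/m² of water = 1 mm).
Layer 1010–820 hPa: Δp = 190 hPa = 19000 Pa, q̄ = 0.015 kg/kg → 0.015 × 19000 / 9.8 = 29.08 mm
Layer 820–550 hPa: Δp = 270 hPa = 27000 Pa, q̄ = 0.0063 kg/kg → 0.0063 × 27000 / 9.8 = 17.36 mm
Layer 550–450 hPa: Δp = 100 hPa = 10000 Pa, q̄ = 0.0016 kg/kg → 0.0016 × 10000 / 9.8 = 1.63 mm
Layer 450–390 hPa: Δp = 60 hPa = 6000 Pa, q̄ = 0.0019 kg/kg → 0.0019 × 6000 / 9.8 = 1.16 mm
Layer 390–300 hPa: Δp = 90 hPa = 9000 Pa, q̄ = 0.0023 kg/kg → 0.0023 × 9000 / 9.8 = 2.11 mm
PW = 29.08 + 17.36 + 1.63 + 1.16 + 2.11 = 51.34 ≈ 51.3 mm.

PW ≈ 51.3 mm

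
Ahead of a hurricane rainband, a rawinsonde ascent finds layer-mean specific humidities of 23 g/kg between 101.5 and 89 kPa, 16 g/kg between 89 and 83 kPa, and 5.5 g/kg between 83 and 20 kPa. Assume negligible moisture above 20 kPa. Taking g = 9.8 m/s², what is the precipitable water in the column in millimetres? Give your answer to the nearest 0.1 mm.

Precipitable water is the column-integrated vapour mass per unit area: PW = (1/g) Σ q̄ Δp, with q in kg/kg and Δp in Pa (1 kg/m² of water = 1 mm).
Layer 101.5–89 kPa: Δp = 125 hPa = 12500 Pa, q̄ = 0.023 kg/kg → 0.023 × 12500 / 9.8 = 29.34 mm
Layer 89–83 kPa: Δp = 60 hPa = 6000 Pa, q̄ = 0.016 kg/kg → 0.016 × 6000 / 9.8 = 9.80 mm
Layer 83–20 kPa: Δp = 630 hPa = 63000 Pa, q̄ = 0.0055 kg/kg → 0.0055 × 63000 / 9.8 = 35.36 mm
PW = 29.34 + 9.80 + 35.36 = 74.50 ≈ 74.5 mm.

PW ≈ 74.5 mm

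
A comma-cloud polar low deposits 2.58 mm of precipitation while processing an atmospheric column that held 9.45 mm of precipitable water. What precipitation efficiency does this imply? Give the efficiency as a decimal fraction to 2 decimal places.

ε = precipitation / PW = 2.58 / 9.45 = 0.27.

ε ≈ 0.27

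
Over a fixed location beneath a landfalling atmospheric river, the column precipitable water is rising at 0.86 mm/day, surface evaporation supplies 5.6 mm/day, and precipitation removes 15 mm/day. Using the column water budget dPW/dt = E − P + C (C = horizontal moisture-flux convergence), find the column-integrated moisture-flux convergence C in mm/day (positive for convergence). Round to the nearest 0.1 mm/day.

C ≈ 10.3 mm/day

dPW/dt = +0.86 mm/day.
C = dPW/dt − E + P = (+0.86) − 5.6 + 15 = 10.3 mm/day.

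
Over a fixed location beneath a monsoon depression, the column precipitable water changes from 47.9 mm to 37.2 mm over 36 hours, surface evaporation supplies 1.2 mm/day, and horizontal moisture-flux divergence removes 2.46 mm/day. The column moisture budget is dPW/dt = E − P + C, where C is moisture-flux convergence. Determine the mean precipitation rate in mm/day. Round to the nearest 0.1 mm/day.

P ≈ 5.9 mm/day

dPW/dt = (37.2 − 47.9) mm / (36/24 day) = -7.133 mm/day.
P = E + C − dPW/dt = 1.2 + (-2.46) − (-7.133) = 5.9 mm/day.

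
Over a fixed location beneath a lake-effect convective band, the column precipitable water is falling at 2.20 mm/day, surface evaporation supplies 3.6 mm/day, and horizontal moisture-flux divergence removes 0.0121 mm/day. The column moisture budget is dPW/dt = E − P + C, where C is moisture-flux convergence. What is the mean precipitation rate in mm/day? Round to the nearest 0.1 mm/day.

dPW/dt = -2.20 mm/day.
P = E + C − dPW/dt = 3.6 + (-0.0121) − (-2.20) = 5.8 mm/day.

P ≈ 5.8 mm/day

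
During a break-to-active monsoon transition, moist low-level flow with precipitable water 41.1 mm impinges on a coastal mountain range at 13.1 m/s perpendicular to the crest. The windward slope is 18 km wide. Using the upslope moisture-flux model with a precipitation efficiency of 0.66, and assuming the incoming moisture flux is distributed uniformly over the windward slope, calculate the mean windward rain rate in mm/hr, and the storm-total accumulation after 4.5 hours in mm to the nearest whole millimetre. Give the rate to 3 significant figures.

R ≈ 71.1 mm/hr; total ≈ 320 mm

Incoming column moisture flux per unit ridge length: F = V × PW = 13.1 × 41.1 = 538.41 mm·m/s.
Spread over the 18 km slope with efficiency ε = 0.66: R = ε·F/W = 0.66 × 538.41 / 18000 m = 1.974e-02 mm/s.
R = 1.974e-02 × 3600 = 71.1 mm/hr.
Over 4.5 h: total = 71.1 × 4.5 = 319.95 ≈ 320 mm.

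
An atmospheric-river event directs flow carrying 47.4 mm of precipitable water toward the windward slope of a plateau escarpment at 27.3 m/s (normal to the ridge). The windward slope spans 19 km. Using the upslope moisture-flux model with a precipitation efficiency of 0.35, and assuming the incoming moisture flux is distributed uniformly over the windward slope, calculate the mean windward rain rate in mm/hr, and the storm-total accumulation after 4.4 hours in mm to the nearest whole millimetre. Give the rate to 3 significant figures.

Incoming column moisture flux per unit ridge length: F = V × PW = 27.3 × 47.4 = 1294.02 mm·m/s.
Spread over the 19 km slope with efficiency ε = 0.35: R = ε·F/W = 0.35 × 1294.02 / 19000 m = 2.384e-02 mm/s.
R = 2.384e-02 × 3600 = 85.8 mm/hr.
Over 4.4 h: total = 85.8 × 4.4 = 377.52 ≈ 378 mm.

R ≈ 85.8 mm/hr; total ≈ 378 mm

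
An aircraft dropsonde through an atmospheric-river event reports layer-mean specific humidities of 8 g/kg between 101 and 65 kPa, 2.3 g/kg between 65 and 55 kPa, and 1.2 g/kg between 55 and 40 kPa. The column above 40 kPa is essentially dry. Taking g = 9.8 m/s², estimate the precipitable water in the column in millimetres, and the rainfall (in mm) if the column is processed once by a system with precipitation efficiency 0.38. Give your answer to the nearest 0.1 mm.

PW ≈ 33.6 mm; rainfall ≈ 12.8 mm

Precipitable water is the column-integrated vapour mass per unit area: PW = (1/g) Σ q̄ Δp, with q in kg/kg and Δp in Pa (1 kg/m² of water = 1 mm).
Layer 101–65 kPa: Δp = 360 hPa = 36000 Pa, q̄ = 0.008 kg/kg → 0.008 × 36000 / 9.8 = 29.39 mm
Layer 65–55 kPa: Δp = 100 hPa = 10000 Pa, q̄ = 0.0023 kg/kg → 0.0023 × 10000 / 9.8 = 2.35 mm
Layer 55–40 kPa: Δp = 150 hPa = 15000 Pa, q̄ = 0.0012 kg/kg → 0.0012 × 15000 / 9.8 = 1.84 mm
PW = 29.39 + 2.35 + 1.84 = 33.58 ≈ 33.6 mm.
Rainfall = ε × PW = 0.38 × 33.6 = 12.8 mm.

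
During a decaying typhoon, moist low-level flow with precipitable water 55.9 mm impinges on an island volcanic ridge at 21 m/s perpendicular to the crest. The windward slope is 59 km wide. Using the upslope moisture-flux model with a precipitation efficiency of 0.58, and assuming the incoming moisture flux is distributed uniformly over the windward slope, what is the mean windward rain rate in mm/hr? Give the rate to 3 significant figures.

R ≈ 41.5 mm/hr

Incoming column moisture flux per unit ridge length: F = V × PW = 21 × 55.9 = 1173.9 mm·m/s.
Spread over the 59 km slope with efficiency ε = 0.58: R = ε·F/W = 0.58 × 1173.9 / 59000 m = 1.154e-02 mm/s.
R = 1.154e-02 × 3600 = 41.5 mm/hr.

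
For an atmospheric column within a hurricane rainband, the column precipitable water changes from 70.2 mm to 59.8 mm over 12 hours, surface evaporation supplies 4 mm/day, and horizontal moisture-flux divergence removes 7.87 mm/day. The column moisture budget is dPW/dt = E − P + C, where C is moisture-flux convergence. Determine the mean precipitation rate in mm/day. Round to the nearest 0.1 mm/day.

dPW/dt = (59.8 − 70.2) mm / (12/24 day) = -20.800 mm/day.
P = E + C − dPW/dt = 4 + (-7.87) − (-20.800) = 16.9 mm/day.

P ≈ 16.9 mm/day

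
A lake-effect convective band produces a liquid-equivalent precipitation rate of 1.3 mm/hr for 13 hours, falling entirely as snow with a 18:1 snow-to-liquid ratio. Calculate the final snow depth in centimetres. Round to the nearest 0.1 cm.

snow depth ≈ 30.4 cm

Liquid-equivalent depth = 1.3 × 13 = 16.9 mm.
Snow depth = 16.9 mm × 18 = 304.2 mm = 30.4 cm.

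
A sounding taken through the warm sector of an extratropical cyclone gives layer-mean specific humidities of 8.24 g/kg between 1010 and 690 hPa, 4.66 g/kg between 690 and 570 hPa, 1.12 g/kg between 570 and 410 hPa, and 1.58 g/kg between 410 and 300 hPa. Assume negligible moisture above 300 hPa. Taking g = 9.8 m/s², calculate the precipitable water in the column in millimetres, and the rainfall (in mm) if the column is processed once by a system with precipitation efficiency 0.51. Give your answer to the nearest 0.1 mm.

Precipitable water is the column-integrated vapour mass per unit area: PW = (1/g) Σ q̄ Δp, with q in kg/kg and Δp in Pa (1 kg/m² of water = 1 mm).
Layer 1010–690 hPa: Δp = 320 hPa = 32000 Pa, q̄ = 0.00824 kg/kg → 0.00824 × 32000 / 9.8 = 26.91 mm
Layer 690–570 hPa: Δp = 120 hPa = 12000 Pa, q̄ = 0.00466 kg/kg → 0.00466 × 12000 / 9.8 = 5.71 mm
Layer 570–410 hPa: Δp = 160 hPa = 16000 Pa, q̄ = 0.00112 kg/kg → 0.00112 × 16000 / 9.8 = 1.83 mm
Layer 410–300 hPa: Δp = 110 hPa = 11000 Pa, q̄ = 0.00158 kg/kg → 0.00158 × 11000 / 9.8 = 1.77 mm
PW = 26.91 + 5.71 + 1.83 + 1.77 = 36.22 ≈ 36.2 mm.
Rainfall = ε × PW = 0.51 × 36.2 = 18.5 mm.

PW ≈ 36.2 mm; rainfall ≈ 18.5 mm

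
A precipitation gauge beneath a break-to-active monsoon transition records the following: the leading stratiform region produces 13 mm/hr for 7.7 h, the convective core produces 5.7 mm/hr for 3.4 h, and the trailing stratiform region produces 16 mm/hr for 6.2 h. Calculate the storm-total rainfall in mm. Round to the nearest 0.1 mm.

Total = Σ Rᵢ Δtᵢ = 13 × 7.7 + 5.7 × 3.4 + 16 × 6.2
      = 100.1 + 19.38 + 99.2 = 218.7 mm.

total ≈ 218.7 mm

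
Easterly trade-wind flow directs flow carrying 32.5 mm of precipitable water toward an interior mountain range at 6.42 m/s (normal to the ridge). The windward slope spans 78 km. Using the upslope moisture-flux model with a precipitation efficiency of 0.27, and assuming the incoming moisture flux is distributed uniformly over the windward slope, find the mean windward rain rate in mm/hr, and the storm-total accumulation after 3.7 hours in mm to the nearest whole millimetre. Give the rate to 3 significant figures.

R ≈ 2.60 mm/hr; total ≈ 10 mm

Incoming column moisture flux per unit ridge length: F = V × PW = 6.42 × 32.5 = 208.65 mm·m/s.
Spread over the 78 km slope with efficiency ε = 0.27: R = ε·F/W = 0.27 × 208.65 / 78000 m = 7.223e-04 mm/s.
R = 7.223e-04 × 3600 = 2.60 mm/hr.
Over 3.7 h: total = 2.60 × 3.7 = 9.62 ≈ 10 mm.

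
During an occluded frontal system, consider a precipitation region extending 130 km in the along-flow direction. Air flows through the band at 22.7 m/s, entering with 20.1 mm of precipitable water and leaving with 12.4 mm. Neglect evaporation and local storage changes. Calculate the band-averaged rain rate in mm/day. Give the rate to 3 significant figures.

R ≈ 116 mm/day

Column moisture flux per unit crosswind length is F = V × PW.
Inflow: F_in = 22.7 × 20.1 = 456.27 mm·m/s
Outflow: F_out = 22.7 × 12.4 = 281.48 mm·m/s
Steady-state rate R = (F_in − F_out)/L = (456.27 − 281.48) / 130000 m = 1.345e-03 mm/s.
R = 1.345e-03 × 3600 × 24 = 116 mm/day.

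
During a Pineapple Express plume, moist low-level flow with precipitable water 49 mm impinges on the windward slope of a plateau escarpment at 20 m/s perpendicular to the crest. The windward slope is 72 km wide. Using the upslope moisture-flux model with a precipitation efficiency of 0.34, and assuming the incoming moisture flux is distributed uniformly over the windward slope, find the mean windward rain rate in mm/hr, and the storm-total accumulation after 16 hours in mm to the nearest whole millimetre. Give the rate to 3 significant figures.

Incoming column moisture flux per unit ridge length: F = V × PW = 20 × 49 = 980 mm·m/s.
Spread over the 72 km slope with efficiency ε = 0.34: R = ε·F/W = 0.34 × 980 / 72000 m = 4.628e-03 mm/s.
R = 4.628e-03 × 3600 = 16.7 mm/hr.
Over 16 h: total = 16.7 × 16 = 267.2 ≈ 267 mm.

R ≈ 16.7 mm/hr; total ≈ 267 mm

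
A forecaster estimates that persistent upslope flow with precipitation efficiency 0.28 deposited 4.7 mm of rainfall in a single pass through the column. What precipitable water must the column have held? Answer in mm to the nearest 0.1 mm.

PW ≈ 16.8 mm

PW = rainfall / ε = 4.7 / 0.28 = 16.8 mm.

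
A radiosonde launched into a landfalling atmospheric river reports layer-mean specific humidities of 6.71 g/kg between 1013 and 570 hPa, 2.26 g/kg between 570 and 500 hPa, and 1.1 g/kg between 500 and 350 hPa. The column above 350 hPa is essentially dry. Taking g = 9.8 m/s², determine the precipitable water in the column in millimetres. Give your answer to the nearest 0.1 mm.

Precipitable water is the column-integrated vapour mass per unit area: PW = (1/g) Σ q̄ Δp, with q in kg/kg and Δp in Pa (1 kg/m² of water = 1 mm).
Layer 1013–570 hPa: Δp = 443 hPa = 44300 Pa, q̄ = 0.00671 kg/kg → 0.00671 × 44300 / 9.8 = 30.33 mm
Layer 570–500 hPa: Δp = 70 hPa = 7000 Pa, q̄ = 0.00226 kg/kg → 0.00226 × 7000 / 9.8 = 1.61 mm
Layer 500–350 hPa: Δp = 150 hPa = 15000 Pa, q̄ = 0.0011 kg/kg → 0.0011 × 15000 / 9.8 = 1.68 mm
PW = 30.33 + 1.61 + 1.68 = 33.62 ≈ 33.6 mm.

PW ≈ 33.6 mm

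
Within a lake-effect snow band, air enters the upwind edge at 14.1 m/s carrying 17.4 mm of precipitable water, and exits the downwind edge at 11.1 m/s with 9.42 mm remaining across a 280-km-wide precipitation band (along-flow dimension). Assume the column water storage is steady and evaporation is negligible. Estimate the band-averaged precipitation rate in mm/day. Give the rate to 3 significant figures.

Column moisture flux per unit crosswind length is F = V × PW.
Inflow: F_in = 14.1 × 17.4 = 245.34 mm·m/s
Outflow: F_out = 11.1 × 9.42 = 104.562 mm·m/s
Steady-state rate R = (F_in − F_out)/L = (245.34 − 104.562) / 280000 m = 5.028e-04 mm/s.
R = 5.028e-04 × 3600 × 24 = 43.4 mm/day.

R ≈ 43.4 mm/day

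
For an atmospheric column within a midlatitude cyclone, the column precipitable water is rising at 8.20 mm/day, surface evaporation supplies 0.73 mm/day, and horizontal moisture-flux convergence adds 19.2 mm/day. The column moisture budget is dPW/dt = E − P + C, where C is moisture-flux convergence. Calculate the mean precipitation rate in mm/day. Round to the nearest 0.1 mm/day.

dPW/dt = +8.20 mm/day.
P = E + C − dPW/dt = 0.73 + (19.2) − (+8.20) = 11.7 mm/day.

P ≈ 11.7 mm/day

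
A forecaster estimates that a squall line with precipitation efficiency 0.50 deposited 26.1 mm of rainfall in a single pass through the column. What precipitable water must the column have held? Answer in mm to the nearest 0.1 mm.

PW = rainfall / ε = 26.1 / 0.50 = 52.2 mm.

PW ≈ 52.2 mm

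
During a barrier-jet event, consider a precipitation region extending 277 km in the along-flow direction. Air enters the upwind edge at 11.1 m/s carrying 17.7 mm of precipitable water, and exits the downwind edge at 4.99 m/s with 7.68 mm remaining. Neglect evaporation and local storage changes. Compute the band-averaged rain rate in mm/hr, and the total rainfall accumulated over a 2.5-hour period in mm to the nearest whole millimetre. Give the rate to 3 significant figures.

R ≈ 2.06 mm/hr; total ≈ 5 mm

Column moisture flux per unit crosswind length is F = V × PW.
Inflow: F_in = 11.1 × 17.7 = 196.47 mm·m/s
Outflow: F_out = 4.99 × 7.68 = 38.3232 mm·m/s
Steady-state rate R = (F_in − F_out)/L = (196.47 − 38.3232) / 277000 m = 5.709e-04 mm/s.
R = 5.709e-04 × 3600 = 2.06 mm/hr.
Over 2.5 h: total = 2.06 × 2.5 = 5.15 ≈ 5 mm.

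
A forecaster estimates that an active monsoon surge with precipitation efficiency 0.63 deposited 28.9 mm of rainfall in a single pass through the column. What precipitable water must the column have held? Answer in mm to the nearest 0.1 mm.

PW = rainfall / ε = 28.9 / 0.63 = 45.9 mm.

PW ≈ 45.9 mm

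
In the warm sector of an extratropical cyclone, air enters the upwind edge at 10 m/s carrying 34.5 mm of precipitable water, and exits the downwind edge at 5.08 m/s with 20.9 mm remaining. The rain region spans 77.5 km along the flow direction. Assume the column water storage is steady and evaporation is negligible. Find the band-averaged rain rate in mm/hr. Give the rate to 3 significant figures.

Column moisture flux per unit crosswind length is F = V × PW.
Inflow: F_in = 10 × 34.5 = 345 mm·m/s
Outflow: F_out = 5.08 × 20.9 = 106.172 mm·m/s
Steady-state rate R = (F_in − F_out)/L = (345 − 106.172) / 77500 m = 3.082e-03 mm/s.
R = 3.082e-03 × 3600 = 11.1 mm/hr.

R ≈ 11.1 mm/hr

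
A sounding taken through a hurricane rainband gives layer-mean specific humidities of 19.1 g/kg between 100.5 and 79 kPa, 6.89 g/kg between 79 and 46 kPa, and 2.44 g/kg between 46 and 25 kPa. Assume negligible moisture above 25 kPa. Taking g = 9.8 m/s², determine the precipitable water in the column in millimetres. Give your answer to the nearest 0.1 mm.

PW ≈ 70.3 mm

Precipitable water is the column-integrated vapour mass per unit area: PW = (1/g) Σ q̄ Δp, with q in kg/kg and Δp in Pa (1 kg/m² of water = 1 mm).
Layer 100.5–79 kPa: Δp = 215 hPa = 21500 Pa, q̄ = 0.0191 kg/kg → 0.0191 × 21500 / 9.8 = 41.90 mm
Layer 79–46 kPa: Δp = 330 hPa = 33000 Pa, q̄ = 0.00689 kg/kg → 0.00689 × 33000 / 9.8 = 23.20 mm
Layer 46–25 kPa: Δp = 210 hPa = 21000 Pa, q̄ = 0.00244 kg/kg → 0.00244 × 21000 / 9.8 = 5.23 mm
PW = 41.90 + 23.20 + 5.23 = 70.33 ≈ 70.3 mm.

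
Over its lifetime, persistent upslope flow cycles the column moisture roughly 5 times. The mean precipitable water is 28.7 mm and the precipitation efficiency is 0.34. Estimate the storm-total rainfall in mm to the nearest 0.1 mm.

Each cycle deposits ε × PW = 0.34 × 28.7 = 9.758 mm.
Over 5 cycles: 5 × 9.758 = 48.8 mm.

rainfall ≈ 48.8 mm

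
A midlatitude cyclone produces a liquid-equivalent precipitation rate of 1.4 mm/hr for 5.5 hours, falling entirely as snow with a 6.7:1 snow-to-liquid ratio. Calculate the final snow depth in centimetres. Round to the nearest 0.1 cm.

snow depth ≈ 5.2 cm

Liquid-equivalent depth = 1.4 × 5.5 = 7.7 mm.
Snow depth = 7.7 mm × 6.7 = 51.59 mm = 5.2 cm.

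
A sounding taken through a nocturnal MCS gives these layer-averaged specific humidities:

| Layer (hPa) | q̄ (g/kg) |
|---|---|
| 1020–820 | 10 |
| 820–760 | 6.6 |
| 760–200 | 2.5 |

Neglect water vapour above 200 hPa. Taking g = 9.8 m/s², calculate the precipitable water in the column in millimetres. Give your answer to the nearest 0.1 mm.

Precipitable water is the column-integrated vapour mass per unit area: PW = (1/g) Σ q̄ Δp, with q in kg/kg and Δp in Pa (1 kg/m² of water = 1 mm).
Layer 1020–820 hPa: Δp = 200 hPa = 20000 Pa, q̄ = 0.01 kg/kg → 0.01 × 20000 / 9.8 = 20.41 mm
Layer 820–760 hPa: Δp = 60 hPa = 6000 Pa, q̄ = 0.0066 kg/kg → 0.0066 × 6000 / 9.8 = 4.04 mm
Layer 760–200 hPa: Δp = 560 hPa = 56000 Pa, q̄ = 0.0025 kg/kg → 0.0025 × 56000 / 9.8 = 14.29 mm
PW = 20.41 + 4.04 + 14.29 = 38.74 ≈ 38.7 mm.

PW ≈ 38.7 mm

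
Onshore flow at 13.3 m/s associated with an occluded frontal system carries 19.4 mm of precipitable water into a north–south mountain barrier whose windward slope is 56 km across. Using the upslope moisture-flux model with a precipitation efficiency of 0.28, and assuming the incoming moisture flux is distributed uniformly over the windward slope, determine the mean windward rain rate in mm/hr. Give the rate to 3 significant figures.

Incoming column moisture flux per unit ridge length: F = V × PW = 13.3 × 19.4 = 258.02 mm·m/s.
Spread over the 56 km slope with efficiency ε = 0.28: R = ε·F/W = 0.28 × 258.02 / 56000 m = 1.290e-03 mm/s.
R = 1.290e-03 × 3600 = 4.64 mm/hr.

R ≈ 4.64 mm/hr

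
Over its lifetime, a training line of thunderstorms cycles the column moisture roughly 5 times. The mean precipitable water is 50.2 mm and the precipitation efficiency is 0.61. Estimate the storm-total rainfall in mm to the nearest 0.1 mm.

rainfall ≈ 153.1 mm

Each cycle deposits ε × PW = 0.61 × 50.2 = 30.622 mm.
Over 5 cycles: 5 × 30.622 = 153.1 mm.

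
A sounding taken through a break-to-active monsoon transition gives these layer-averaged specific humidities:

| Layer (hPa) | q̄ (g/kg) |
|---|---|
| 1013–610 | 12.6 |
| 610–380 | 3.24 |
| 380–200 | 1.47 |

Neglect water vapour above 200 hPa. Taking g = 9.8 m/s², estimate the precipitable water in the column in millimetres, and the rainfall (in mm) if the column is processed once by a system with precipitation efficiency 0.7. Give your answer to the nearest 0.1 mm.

PW ≈ 62.1 mm; rainfall ≈ 43.5 mm

Precipitable water is the column-integrated vapour mass per unit area: PW = (1/g) Σ q̄ Δp, with q in kg/kg and Δp in Pa (1 kg/m² of water = 1 mm).
Layer 1013–610 hPa: Δp = 403 hPa = 40300 Pa, q̄ = 0.0126 kg/kg → 0.0126 × 40300 / 9.8 = 51.81 mm
Layer 610–380 hPa: Δp = 230 hPa = 23000 Pa, q̄ = 0.00324 kg/kg → 0.00324 × 23000 / 9.8 = 7.60 mm
Layer 380–200 hPa: Δp = 180 hPa = 18000 Pa, q̄ = 0.00147 kg/kg → 0.00147 × 18000 / 9.8 = 2.70 mm
PW = 51.81 + 7.60 + 2.70 = 62.11 ≈ 62.1 mm.
Rainfall = ε × PW = 0.7 × 62.1 = 43.5 mm.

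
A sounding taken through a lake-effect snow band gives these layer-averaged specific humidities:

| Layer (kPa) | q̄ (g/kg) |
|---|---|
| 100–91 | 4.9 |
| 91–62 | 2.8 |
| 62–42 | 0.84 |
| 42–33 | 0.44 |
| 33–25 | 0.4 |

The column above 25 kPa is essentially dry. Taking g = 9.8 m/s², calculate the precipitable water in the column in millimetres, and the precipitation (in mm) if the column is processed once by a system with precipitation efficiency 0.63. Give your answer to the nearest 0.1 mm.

PW ≈ 15.2 mm; precipitation ≈ 9.6 mm

Precipitable water is the column-integrated vapour mass per unit area: PW = (1/g) Σ q̄ Δp, with q in kg/kg and Δp in Pa (1 kg/m² of water = 1 mm).
Layer 100–91 kPa: Δp = 90 hPa = 9000 Pa, q̄ = 0.0049 kg/kg → 0.0049 × 9000 / 9.8 = 4.50 mm
Layer 91–62 kPa: Δp = 290 hPa = 29000 Pa, q̄ = 0.0028 kg/kg → 0.0028 × 29000 / 9.8 = 8.29 mm
Layer 62–42 kPa: Δp = 200 hPa = 20000 Pa, q̄ = 0.00084 kg/kg → 0.00084 × 20000 / 9.8 = 1.71 mm
Layer 42–33 kPa: Δp = 90 hPa = 9000 Pa, q̄ = 0.00044 kg/kg → 0.00044 × 9000 / 9.8 = 0.40 mm
Layer 33–25 kPa: Δp = 80 hPa = 8000 Pa, q̄ = 0.0004 kg/kg → 0.0004 × 8000 / 9.8 = 0.33 mm
PW = 4.50 + 8.29 + 1.71 + 0.40 + 0.33 = 15.23 ≈ 15.2 mm.
Precipitation = ε × PW = 0.63 × 15.2 = 9.6 mm.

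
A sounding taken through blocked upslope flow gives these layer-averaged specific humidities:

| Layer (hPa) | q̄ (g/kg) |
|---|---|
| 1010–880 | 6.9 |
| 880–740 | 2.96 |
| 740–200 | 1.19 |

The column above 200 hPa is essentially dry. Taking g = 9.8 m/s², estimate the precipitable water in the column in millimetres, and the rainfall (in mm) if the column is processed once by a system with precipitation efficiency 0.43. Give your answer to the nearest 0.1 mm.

PW ≈ 19.9 mm; rainfall ≈ 8.6 mm

Precipitable water is the column-integrated vapour mass per unit area: PW = (1/g) Σ q̄ Δp, with q in kg/kg and Δp in Pa (1 kg/m² of water = 1 mm).
Layer 1010–880 hPa: Δp = 130 hPa = 13000 Pa, q̄ = 0.0069 kg/kg → 0.0069 × 13000 / 9.8 = 9.15 mm
Layer 880–740 hPa: Δp = 140 hPa = 14000 Pa, q̄ = 0.00296 kg/kg → 0.00296 × 14000 / 9.8 = 4.23 mm
Layer 740–200 hPa: Δp = 540 hPa = 54000 Pa, q̄ = 0.00119 kg/kg → 0.00119 × 54000 / 9.8 = 6.56 mm
PW = 9.15 + 4.23 + 6.56 = 19.94 ≈ 19.9 mm.
Rainfall = ε × PW = 0.43 × 19.9 = 8.6 mm.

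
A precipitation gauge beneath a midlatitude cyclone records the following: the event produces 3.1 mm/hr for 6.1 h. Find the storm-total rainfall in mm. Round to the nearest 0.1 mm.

total ≈ 18.9 mm

Total = Σ Rᵢ Δtᵢ = 3.1 × 6.1
      = 18.91 = 18.9 mm.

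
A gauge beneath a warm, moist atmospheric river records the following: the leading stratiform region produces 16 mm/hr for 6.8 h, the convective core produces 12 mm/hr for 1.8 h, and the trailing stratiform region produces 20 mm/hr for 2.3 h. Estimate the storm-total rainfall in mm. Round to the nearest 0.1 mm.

Total = Σ Rᵢ Δtᵢ = 16 × 6.8 + 12 × 1.8 + 20 × 2.3
      = 108.8 + 21.6 + 46 = 176.4 mm.

total ≈ 176.4 mm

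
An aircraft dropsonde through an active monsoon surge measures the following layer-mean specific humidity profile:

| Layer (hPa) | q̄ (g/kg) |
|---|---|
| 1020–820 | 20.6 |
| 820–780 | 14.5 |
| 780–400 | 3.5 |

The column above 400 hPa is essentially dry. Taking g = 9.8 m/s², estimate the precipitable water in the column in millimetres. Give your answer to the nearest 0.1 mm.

Precipitable water is the column-integrated vapour mass per unit area: PW = (1/g) Σ q̄ Δp, with q in kg/kg and Δp in Pa (1 kg/m² of water = 1 mm).
Layer 1020–820 hPa: Δp = 200 hPa = 20000 Pa, q̄ = 0.0206 kg/kg → 0.0206 × 20000 / 9.8 = 42.04 mm
Layer 820–780 hPa: Δp = 40 hPa = 4000 Pa, q̄ = 0.0145 kg/kg → 0.0145 × 4000 / 9.8 = 5.92 mm
Layer 780–400 hPa: Δp = 380 hPa = 38000 Pa, q̄ = 0.0035 kg/kg → 0.0035 × 38000 / 9.8 = 13.57 mm
PW = 42.04 + 5.92 + 13.57 = 61.53 ≈ 61.5 mm.

PW ≈ 61.5 mm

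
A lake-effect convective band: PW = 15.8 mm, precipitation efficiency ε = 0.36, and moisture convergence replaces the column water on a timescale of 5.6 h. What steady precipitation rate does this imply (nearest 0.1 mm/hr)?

R ≈ 1.0 mm/hr

Each overturning extracts ε × PW = 0.36 × 15.8 = 5.688 mm.
Rate = ε·PW / τ = 5.688 / 5.6 h = 1.0 mm/hr.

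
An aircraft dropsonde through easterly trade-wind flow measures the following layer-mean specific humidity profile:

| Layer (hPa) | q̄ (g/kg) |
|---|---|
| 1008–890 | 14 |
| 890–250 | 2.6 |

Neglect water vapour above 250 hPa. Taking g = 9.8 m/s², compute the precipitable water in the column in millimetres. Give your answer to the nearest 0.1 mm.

PW ≈ 33.8 mm

Precipitable water is the column-integrated vapour mass per unit area: PW = (1/g) Σ q̄ Δp, with q in kg/kg and Δp in Pa (1 kg/m² of water = 1 mm).
Layer 1008–890 hPa: Δp = 118 hPa = 11800 Pa, q̄ = 0.014 kg/kg → 0.014 × 11800 / 9.8 = 16.86 mm
Layer 890–250 hPa: Δp = 640 hPa = 64000 Pa, q̄ = 0.0026 kg/kg → 0.0026 × 64000 / 9.8 = 16.98 mm
PW = 16.86 + 16.98 = 33.84 ≈ 33.8 mm.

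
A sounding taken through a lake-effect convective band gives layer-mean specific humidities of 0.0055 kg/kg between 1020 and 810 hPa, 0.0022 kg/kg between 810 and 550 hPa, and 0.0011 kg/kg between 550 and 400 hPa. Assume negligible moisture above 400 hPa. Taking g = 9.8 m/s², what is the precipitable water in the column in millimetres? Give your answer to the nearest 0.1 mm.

PW ≈ 19.3 mm

Precipitable water is the column-integrated vapour mass per unit area: PW = (1/g) Σ q̄ Δp, with q in kg/kg and Δp in Pa (1 kg/m² of water = 1 mm).
Layer 1020–810 hPa: Δp = 210 hPa = 21000 Pa, q̄ = 0.0055 kg/kg → 0.0055 × 21000 / 9.8 = 11.79 mm
Layer 810–550 hPa: Δp = 260 hPa = 26000 Pa, q̄ = 0.0022 kg/kg → 0.0022 × 26000 / 9.8 = 5.84 mm
Layer 550–400 hPa: Δp = 150 hPa = 15000 Pa, q̄ = 0.0011 kg/kg → 0.0011 × 15000 / 9.8 = 1.68 mm
PW = 11.79 + 5.84 + 1.68 = 19.31 ≈ 19.3 mm.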